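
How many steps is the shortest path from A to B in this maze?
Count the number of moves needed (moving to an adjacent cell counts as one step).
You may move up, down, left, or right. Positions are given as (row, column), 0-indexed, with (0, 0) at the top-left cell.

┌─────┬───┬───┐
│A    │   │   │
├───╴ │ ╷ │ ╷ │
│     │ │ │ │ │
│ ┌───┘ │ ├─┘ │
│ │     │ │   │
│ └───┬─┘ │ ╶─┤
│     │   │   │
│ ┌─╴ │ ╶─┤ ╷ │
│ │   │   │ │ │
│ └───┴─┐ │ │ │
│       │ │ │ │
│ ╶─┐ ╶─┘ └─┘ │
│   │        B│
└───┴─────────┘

Using BFS to find shortest path:
Start: (0, 0), End: (6, 6)
Path found:
(0,0) → (0,1) → (0,2) → (1,2) → (1,1) → (1,0) → (2,0) → (3,0) → (4,0) → (5,0) → (5,1) → (5,2) → (6,2) → (6,3) → (6,4) → (6,5) → (6,6)
Number of steps: 16

Solution:

┌─────┬───┬───┐
│A → ↓│   │   │
├───╴ │ ╷ │ ╷ │
│↓ ← ↲│ │ │ │ │
│ ┌───┘ │ ├─┘ │
│↓│     │ │   │
│ └───┬─┘ │ ╶─┤
│↓    │   │   │
│ ┌─╴ │ ╶─┤ ╷ │
│↓│   │   │ │ │
│ └───┴─┐ │ │ │
│↳ → ↓  │ │ │ │
│ ╶─┐ ╶─┘ └─┘ │
│   │↳ → → → B│
└───┴─────────┘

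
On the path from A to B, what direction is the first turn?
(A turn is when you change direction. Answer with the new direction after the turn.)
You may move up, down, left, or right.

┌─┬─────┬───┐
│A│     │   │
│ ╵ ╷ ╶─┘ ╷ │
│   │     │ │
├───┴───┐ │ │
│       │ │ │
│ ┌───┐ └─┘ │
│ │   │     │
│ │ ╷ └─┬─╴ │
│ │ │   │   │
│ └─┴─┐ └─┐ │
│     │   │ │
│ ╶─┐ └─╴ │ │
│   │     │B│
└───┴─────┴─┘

Directions: down, right, up, right, down, right, right, up, right, down, down, down, down, down, down
First turn direction: right

Solution:

┌─┬─────┬───┐
│A│↱ ↓  │↱ ↓│
│ ╵ ╷ ╶─┘ ╷ │
│↳ ↑│↳ → ↑│↓│
├───┴───┐ │ │
│       │ │↓│
│ ┌───┐ └─┘ │
│ │   │    ↓│
│ │ ╷ └─┬─╴ │
│ │ │   │  ↓│
│ └─┴─┐ └─┐ │
│     │   │↓│
│ ╶─┐ └─╴ │ │
│   │     │B│
└───┴─────┴─┘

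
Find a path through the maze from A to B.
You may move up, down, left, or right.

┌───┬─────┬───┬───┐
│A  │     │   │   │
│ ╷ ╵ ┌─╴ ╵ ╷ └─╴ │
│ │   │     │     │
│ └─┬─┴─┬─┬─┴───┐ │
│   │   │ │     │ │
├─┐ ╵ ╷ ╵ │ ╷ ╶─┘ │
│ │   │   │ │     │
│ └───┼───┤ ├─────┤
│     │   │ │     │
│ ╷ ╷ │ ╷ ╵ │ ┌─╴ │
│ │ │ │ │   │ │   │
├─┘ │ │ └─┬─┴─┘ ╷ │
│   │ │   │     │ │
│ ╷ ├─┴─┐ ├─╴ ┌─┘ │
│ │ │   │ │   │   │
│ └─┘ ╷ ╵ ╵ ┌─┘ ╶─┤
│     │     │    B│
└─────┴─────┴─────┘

Finding the shortest path through the maze:
Path length: 42 steps
Directions: right → down → right → up → right → right → down → right → up → right → down → right → right → down → down → left → left → up → left → down → down → down → left → up → left → down → down → right → down → down → right → up → right → up → right → up → right → down → down → left → down → right

Solution:

┌───┬─────┬───┬───┐
│A ↓│↱ → ↓│↱ ↓│   │
│ ╷ ╵ ┌─╴ ╵ ╷ └─╴ │
│ │↳ ↑│  ↳ ↑│↳ → ↓│
│ └─┬─┴─┬─┬─┴───┐ │
│   │   │ │↓ ↰  │↓│
├─┐ ╵ ╷ ╵ │ ╷ ╶─┘ │
│ │   │   │↓│↑ ← ↲│
│ └───┼───┤ ├─────┤
│     │↓ ↰│↓│     │
│ ╷ ╷ │ ╷ ╵ │ ┌─╴ │
│ │ │ │↓│↑ ↲│ │↱ ↓│
├─┘ │ │ └─┬─┴─┘ ╷ │
│   │ │↳ ↓│  ↱ ↑│↓│
│ ╷ ├─┴─┐ ├─╴ ┌─┘ │
│ │ │   │↓│↱ ↑│↓ ↲│
│ └─┘ ╷ ╵ ╵ ┌─┘ ╶─┤
│     │  ↳ ↑│  ↳ B│
└─────┴─────┴─────┘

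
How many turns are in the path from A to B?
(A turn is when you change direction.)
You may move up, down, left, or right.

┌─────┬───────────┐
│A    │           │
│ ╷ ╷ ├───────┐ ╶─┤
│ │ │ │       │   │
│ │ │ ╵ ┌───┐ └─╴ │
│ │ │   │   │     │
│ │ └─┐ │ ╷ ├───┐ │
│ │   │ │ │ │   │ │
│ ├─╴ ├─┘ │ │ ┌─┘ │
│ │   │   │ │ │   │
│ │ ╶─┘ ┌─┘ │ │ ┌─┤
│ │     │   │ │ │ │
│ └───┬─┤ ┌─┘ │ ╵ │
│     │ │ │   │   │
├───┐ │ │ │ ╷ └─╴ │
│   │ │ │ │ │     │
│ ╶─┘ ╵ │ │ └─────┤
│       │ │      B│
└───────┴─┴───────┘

Directions: right, right, down, down, right, up, right, right, right, down, right, right, down, down, left, down, down, right, down, left, left, up, left, down, down, right, right, right
Number of turns: 16

Solution:

┌─────┬───────────┐
│A → ↓│           │
│ ╷ ╷ ├───────┐ ╶─┤
│ │ │↓│↱ → → ↓│   │
│ │ │ ╵ ┌───┐ └─╴ │
│ │ │↳ ↑│   │↳ → ↓│
│ │ └─┐ │ ╷ ├───┐ │
│ │   │ │ │ │   │↓│
│ ├─╴ ├─┘ │ │ ┌─┘ │
│ │   │   │ │ │↓ ↲│
│ │ ╶─┘ ┌─┘ │ │ ┌─┤
│ │     │   │ │↓│ │
│ └───┬─┤ ┌─┘ │ ╵ │
│     │ │ │↓ ↰│↳ ↓│
├───┐ │ │ │ ╷ └─╴ │
│   │ │ │ │↓│↑ ← ↲│
│ ╶─┘ ╵ │ │ └─────┤
│       │ │↳ → → B│
└───────┴─┴───────┘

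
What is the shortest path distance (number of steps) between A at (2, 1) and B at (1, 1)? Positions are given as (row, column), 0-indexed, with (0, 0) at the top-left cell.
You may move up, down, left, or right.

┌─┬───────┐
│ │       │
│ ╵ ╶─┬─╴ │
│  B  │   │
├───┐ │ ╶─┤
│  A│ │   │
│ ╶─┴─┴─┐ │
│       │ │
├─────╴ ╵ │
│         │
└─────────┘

Finding path from (2, 1) to (1, 1):
Path: (2,1) → (2,0) → (3,0) → (3,1) → (3,2) → (3,3) → (4,3) → (4,4) → (3,4) → (2,4) → (2,3) → (1,3) → (1,4) → (0,4) → (0,3) → (0,2) → (0,1) → (1,1)
Distance: 17 steps

Solution:

┌─┬───────┐
│ │↓ ← ← ↰│
│ ╵ ╶─┬─╴ │
│  B  │↱ ↑│
├───┐ │ ╶─┤
│↓ A│ │↑ ↰│
│ ╶─┴─┴─┐ │
│↳ → → ↓│↑│
├─────╴ ╵ │
│      ↳ ↑│
└─────────┘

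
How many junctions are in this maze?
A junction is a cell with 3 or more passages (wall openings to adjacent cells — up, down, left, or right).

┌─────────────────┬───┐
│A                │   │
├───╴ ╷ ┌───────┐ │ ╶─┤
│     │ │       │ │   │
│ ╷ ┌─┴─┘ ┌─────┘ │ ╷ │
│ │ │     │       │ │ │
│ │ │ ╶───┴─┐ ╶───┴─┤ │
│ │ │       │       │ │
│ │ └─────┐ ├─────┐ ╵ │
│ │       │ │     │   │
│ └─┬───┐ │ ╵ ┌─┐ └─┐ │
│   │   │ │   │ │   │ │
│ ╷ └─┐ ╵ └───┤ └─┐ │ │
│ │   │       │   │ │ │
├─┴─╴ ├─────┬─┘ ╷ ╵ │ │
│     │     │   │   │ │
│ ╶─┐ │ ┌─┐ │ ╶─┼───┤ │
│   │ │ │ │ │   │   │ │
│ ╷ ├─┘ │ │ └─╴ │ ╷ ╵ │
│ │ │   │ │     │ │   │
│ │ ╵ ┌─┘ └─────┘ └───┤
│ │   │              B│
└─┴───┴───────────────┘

Checking each cell for number of passages:

Junctions found (3+ passages):
  (0, 2): 3 passages
  (0, 3): 3 passages
  (1, 1): 3 passages
  (1, 9): 3 passages
  (2, 6): 3 passages
  (4, 10): 3 passages
  (5, 0): 3 passages
  (6, 4): 3 passages
  (6, 7): 3 passages
  (7, 2): 3 passages
  (8, 0): 3 passages
  (10, 4): 3 passages
  (10, 8): 3 passages
Total junctions: 13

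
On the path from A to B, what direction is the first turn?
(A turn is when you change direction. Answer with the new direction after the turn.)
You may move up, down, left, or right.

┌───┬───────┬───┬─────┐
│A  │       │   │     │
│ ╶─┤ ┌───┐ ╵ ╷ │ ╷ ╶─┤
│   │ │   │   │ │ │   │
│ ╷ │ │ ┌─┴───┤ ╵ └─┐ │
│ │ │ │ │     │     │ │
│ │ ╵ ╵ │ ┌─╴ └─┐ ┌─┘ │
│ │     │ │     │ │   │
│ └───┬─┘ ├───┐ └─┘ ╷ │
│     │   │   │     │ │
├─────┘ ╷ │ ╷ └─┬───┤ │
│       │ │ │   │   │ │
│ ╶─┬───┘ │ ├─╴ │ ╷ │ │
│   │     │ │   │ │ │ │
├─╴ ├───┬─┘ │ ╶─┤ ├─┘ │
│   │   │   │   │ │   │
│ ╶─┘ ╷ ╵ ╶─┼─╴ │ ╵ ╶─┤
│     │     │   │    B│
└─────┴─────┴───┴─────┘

Directions: down, right, down, down, right, up, up, up, right, right, right, down, right, up, right, down, down, right, up, up, right, down, right, down, down, down, down, down, down, left, down, right
First turn direction: right

Solution:

┌───┬───────┬───┬─────┐
│A  │↱ → → ↓│↱ ↓│↱ ↓  │
│ ╶─┤ ┌───┐ ╵ ╷ │ ╷ ╶─┤
│↳ ↓│↑│   │↳ ↑│↓│↑│↳ ↓│
│ ╷ │ │ ┌─┴───┤ ╵ └─┐ │
│ │↓│↑│ │     │↳ ↑  │↓│
│ │ ╵ ╵ │ ┌─╴ └─┐ ┌─┘ │
│ │↳ ↑  │ │     │ │  ↓│
│ └───┬─┘ ├───┐ └─┘ ╷ │
│     │   │   │     │↓│
├─────┘ ╷ │ ╷ └─┬───┤ │
│       │ │ │   │   │↓│
│ ╶─┬───┘ │ ├─╴ │ ╷ │ │
│   │     │ │   │ │ │↓│
├─╴ ├───┬─┘ │ ╶─┤ ├─┘ │
│   │   │   │   │ │↓ ↲│
│ ╶─┘ ╷ ╵ ╶─┼─╴ │ ╵ ╶─┤
│     │     │   │  ↳ B│
└─────┴─────┴───┴─────┘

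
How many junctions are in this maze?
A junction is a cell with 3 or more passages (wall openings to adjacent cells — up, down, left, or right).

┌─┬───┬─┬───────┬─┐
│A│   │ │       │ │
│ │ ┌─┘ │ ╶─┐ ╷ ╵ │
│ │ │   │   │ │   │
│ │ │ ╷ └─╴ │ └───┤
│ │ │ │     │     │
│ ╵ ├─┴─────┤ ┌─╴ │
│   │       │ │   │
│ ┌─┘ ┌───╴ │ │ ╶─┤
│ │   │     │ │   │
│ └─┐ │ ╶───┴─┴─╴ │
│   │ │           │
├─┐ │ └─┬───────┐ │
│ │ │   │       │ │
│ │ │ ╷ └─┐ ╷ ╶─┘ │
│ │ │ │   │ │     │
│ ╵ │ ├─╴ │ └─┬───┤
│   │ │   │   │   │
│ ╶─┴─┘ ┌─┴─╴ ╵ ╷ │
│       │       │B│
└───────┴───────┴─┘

Checking each cell for number of passages:

Junctions found (3+ passages):
  (0, 6): 3 passages
  (1, 3): 3 passages
  (2, 6): 3 passages
  (3, 0): 3 passages
  (4, 2): 3 passages
  (5, 8): 3 passages
  (6, 2): 3 passages
  (6, 5): 3 passages
  (6, 6): 3 passages
  (8, 0): 3 passages
  (9, 6): 3 passages
Total junctions: 11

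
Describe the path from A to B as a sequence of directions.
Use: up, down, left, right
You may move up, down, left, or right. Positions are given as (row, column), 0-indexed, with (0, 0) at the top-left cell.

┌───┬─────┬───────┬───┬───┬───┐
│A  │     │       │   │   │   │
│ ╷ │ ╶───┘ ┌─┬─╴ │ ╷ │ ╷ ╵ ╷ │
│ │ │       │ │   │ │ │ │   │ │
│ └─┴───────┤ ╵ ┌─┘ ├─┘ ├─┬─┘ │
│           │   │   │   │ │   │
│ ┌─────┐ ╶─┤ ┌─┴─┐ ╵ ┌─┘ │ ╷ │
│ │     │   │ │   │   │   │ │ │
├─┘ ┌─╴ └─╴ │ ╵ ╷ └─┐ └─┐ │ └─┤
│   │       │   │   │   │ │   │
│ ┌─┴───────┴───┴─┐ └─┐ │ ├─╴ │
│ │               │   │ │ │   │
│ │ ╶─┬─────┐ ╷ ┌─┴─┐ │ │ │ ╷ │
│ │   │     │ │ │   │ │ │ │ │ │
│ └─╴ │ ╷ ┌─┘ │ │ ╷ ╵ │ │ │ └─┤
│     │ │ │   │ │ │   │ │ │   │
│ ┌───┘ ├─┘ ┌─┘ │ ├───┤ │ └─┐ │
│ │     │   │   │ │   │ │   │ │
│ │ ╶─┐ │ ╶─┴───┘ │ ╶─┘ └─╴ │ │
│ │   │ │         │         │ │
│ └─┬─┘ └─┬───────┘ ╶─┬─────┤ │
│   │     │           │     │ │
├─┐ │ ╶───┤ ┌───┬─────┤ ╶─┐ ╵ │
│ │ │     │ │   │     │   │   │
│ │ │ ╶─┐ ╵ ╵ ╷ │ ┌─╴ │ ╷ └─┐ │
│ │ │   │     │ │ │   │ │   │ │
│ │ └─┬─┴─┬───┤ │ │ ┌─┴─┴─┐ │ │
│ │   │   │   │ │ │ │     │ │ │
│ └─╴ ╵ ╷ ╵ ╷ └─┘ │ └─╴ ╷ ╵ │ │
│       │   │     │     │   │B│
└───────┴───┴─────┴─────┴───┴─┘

Finding the path and converting it to directions:
Path through cells: (0,0) → (1,0) → (2,0) → (2,1) → (2,2) → (2,3) → (2,4) → (3,4) → (3,5) → (4,5) → (4,4) → (4,3) → (3,3) → (3,2) → (3,1) → (4,1) → (4,0) → (5,0) → (6,0) → (7,0) → (8,0) → (9,0) → (10,0) → (10,1) → (11,1) → (12,1) → (13,1) → (13,2) → (14,2) → (14,3) → (13,3) → (13,4) → (14,4) → (14,5) → (13,5) → (13,6) → (14,6) → (14,7) → (14,8) → (13,8) → (12,8) → (11,8) → (11,9) → (11,10) → (12,10) → (12,9) → (13,9) → (14,9) → (14,10) → (14,11) → (13,11) → (13,12) → (14,12) → (14,13) → (13,13) → (12,13) → (12,12) → (11,12) → (11,11) → (10,11) → (10,12) → (10,13) → (11,13) → (11,14) → (12,14) → (13,14) → (14,14)
Directions: down, down, right, right, right, right, down, right, down, left, left, up, left, left, down, left, down, down, down, down, down, down, right, down, down, down, right, down, right, up, right, down, right, up, right, down, right, right, up, up, up, right, right, down, left, down, down, right, right, up, right, down, right, up, up, left, up, left, up, right, right, down, right, down, down, down

Solution:

┌───┬─────┬───────┬───┬───┬───┐
│A  │     │       │   │   │   │
│ ╷ │ ╶───┘ ┌─┬─╴ │ ╷ │ ╷ ╵ ╷ │
│↓│ │       │ │   │ │ │ │   │ │
│ └─┴───────┤ ╵ ┌─┘ ├─┘ ├─┬─┘ │
│↳ → → → ↓  │   │   │   │ │   │
│ ┌─────┐ ╶─┤ ┌─┴─┐ ╵ ┌─┘ │ ╷ │
│ │↓ ← ↰│↳ ↓│ │   │   │   │ │ │
├─┘ ┌─╴ └─╴ │ ╵ ╷ └─┐ └─┐ │ └─┤
│↓ ↲│  ↑ ← ↲│   │   │   │ │   │
│ ┌─┴───────┴───┴─┐ └─┐ │ ├─╴ │
│↓│               │   │ │ │   │
│ │ ╶─┬─────┐ ╷ ┌─┴─┐ │ │ │ ╷ │
│↓│   │     │ │ │   │ │ │ │ │ │
│ └─╴ │ ╷ ┌─┘ │ │ ╷ ╵ │ │ │ └─┤
│↓    │ │ │   │ │ │   │ │ │   │
│ ┌───┘ ├─┘ ┌─┘ │ ├───┤ │ └─┐ │
│↓│     │   │   │ │   │ │   │ │
│ │ ╶─┐ │ ╶─┴───┘ │ ╶─┘ └─╴ │ │
│↓│   │ │         │         │ │
│ └─┬─┘ └─┬───────┘ ╶─┬─────┤ │
│↳ ↓│     │           │↱ → ↓│ │
├─┐ │ ╶───┤ ┌───┬─────┤ ╶─┐ ╵ │
│ │↓│     │ │   │↱ → ↓│↑ ↰│↳ ↓│
│ │ │ ╶─┐ ╵ ╵ ╷ │ ┌─╴ │ ╷ └─┐ │
│ │↓│   │     │ │↑│↓ ↲│ │↑ ↰│↓│
│ │ └─┬─┴─┬───┤ │ │ ┌─┴─┴─┐ │ │
│ │↳ ↓│↱ ↓│↱ ↓│ │↑│↓│  ↱ ↓│↑│↓│
│ └─╴ ╵ ╷ ╵ ╷ └─┘ │ └─╴ ╷ ╵ │ │
│    ↳ ↑│↳ ↑│↳ → ↑│↳ → ↑│↳ ↑│B│
└───────┴───┴─────┴─────┴───┴─┘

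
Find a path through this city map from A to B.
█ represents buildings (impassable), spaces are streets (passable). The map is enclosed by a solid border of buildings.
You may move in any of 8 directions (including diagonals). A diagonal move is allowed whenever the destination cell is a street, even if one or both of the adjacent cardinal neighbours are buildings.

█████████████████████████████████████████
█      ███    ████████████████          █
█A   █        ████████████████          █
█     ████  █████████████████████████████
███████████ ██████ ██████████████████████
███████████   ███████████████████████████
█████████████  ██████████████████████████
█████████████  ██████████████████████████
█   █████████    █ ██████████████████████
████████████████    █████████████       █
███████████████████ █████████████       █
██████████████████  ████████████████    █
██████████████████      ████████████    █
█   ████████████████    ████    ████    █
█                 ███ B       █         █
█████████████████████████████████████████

Finding the shortest path from A to B:
Movement: 8-directional
Path length: 22 steps
Directions: right → right → right → up-right → right → down-right → right → right → down-right → down-right → down-right → down-right → down-right → down-right → right → down-right → right → down-right → down → down-right → down-right → down-right

Solution:

█████████████████████████████████████████
█    →↘███    ████████████████          █
█A→→↗█ →→↘    ████████████████          █
█     ████↘ █████████████████████████████
███████████↘██████ ██████████████████████
███████████ ↘ ███████████████████████████
█████████████↘ ██████████████████████████
█████████████ ↘██████████████████████████
█   █████████  →↘█ ██████████████████████
████████████████ →↘ █████████████       █
███████████████████↓█████████████       █
██████████████████ ↘████████████████    █
██████████████████  ↘   ████████████    █
█   ████████████████ ↘  ████    ████    █
█                 ███ B       █         █
█████████████████████████████████████████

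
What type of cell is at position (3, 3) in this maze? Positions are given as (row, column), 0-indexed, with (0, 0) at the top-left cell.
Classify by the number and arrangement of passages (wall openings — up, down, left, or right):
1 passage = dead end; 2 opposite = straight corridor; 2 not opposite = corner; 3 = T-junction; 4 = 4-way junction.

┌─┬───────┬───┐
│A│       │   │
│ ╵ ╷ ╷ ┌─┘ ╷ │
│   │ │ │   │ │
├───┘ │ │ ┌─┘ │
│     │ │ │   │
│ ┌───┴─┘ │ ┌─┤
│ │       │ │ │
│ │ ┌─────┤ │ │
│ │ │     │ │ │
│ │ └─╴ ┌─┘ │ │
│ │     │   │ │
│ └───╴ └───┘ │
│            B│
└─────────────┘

Checking cell at (3, 3):
Number of passages: 2
Cell type: straight corridor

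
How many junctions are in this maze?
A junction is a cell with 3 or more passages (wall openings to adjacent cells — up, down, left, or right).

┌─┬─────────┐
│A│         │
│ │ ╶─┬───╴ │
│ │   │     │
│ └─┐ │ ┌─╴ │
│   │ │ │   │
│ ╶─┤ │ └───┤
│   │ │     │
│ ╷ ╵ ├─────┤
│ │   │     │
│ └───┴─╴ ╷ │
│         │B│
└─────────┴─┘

Checking each cell for number of passages:

Junctions found (3+ passages):
  (1, 5): 3 passages
  (2, 0): 3 passages
  (3, 0): 3 passages
  (4, 4): 3 passages
Total junctions: 4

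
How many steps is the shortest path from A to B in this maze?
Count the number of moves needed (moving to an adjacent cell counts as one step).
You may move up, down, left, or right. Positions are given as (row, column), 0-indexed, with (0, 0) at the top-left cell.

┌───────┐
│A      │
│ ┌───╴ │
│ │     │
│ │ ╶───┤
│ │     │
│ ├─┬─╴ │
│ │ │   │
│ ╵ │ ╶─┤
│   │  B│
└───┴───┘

Using BFS to find shortest path:
Start: (0, 0), End: (4, 3)
Path found:
(0,0) → (0,1) → (0,2) → (0,3) → (1,3) → (1,2) → (1,1) → (2,1) → (2,2) → (2,3) → (3,3) → (3,2) → (4,2) → (4,3)
Number of steps: 13

Solution:

┌───────┐
│A → → ↓│
│ ┌───╴ │
│ │↓ ← ↲│
│ │ ╶───┤
│ │↳ → ↓│
│ ├─┬─╴ │
│ │ │↓ ↲│
│ ╵ │ ╶─┤
│   │↳ B│
└───┴───┘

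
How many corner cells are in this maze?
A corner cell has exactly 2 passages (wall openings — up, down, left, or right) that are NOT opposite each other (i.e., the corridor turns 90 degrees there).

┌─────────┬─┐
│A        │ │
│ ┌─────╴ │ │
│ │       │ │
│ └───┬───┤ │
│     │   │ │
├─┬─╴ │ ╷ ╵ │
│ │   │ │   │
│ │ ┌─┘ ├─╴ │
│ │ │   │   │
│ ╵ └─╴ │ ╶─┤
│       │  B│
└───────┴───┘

Counting corner cells (2 non-opposite passages):
Total corners: 15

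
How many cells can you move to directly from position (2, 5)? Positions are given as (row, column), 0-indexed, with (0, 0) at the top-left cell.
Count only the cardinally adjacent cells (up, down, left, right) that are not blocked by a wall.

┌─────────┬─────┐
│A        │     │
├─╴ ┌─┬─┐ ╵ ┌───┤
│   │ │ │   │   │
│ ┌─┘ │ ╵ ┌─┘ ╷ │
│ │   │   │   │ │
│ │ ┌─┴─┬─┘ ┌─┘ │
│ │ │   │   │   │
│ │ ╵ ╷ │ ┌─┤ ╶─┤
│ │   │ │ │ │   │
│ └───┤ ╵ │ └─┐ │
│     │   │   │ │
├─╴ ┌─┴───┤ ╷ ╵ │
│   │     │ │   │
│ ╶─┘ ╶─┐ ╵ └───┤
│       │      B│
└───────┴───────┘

Checking passable neighbors of (2, 5):
Neighbors: (3, 5), (2, 6)
Count: 2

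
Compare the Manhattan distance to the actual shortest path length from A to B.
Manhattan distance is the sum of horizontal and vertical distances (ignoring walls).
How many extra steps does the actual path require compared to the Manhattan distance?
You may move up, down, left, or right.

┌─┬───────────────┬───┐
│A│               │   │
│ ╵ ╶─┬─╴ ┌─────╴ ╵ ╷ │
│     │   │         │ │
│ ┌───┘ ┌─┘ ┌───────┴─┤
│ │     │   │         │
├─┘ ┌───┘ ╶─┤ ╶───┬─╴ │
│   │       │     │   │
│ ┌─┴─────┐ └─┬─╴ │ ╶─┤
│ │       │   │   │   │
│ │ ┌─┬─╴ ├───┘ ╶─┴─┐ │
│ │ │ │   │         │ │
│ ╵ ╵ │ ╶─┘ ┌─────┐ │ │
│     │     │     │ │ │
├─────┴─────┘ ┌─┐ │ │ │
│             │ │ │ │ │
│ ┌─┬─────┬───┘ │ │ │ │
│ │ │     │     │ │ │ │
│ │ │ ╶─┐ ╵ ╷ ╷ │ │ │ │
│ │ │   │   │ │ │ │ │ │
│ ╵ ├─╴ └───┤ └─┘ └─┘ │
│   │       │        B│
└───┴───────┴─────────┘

Manhattan distance: |10 - 0| + |10 - 0| = 20
Actual path length: 50
Extra steps: 50 - 20 = 30

Solution:

┌─┬───────────────┬───┐
│A│↱ → → ↓        │   │
│ ╵ ╶─┬─╴ ┌─────╴ ╵ ╷ │
│↳ ↑  │↓ ↲│         │ │
│ ┌───┘ ┌─┘ ┌───────┴─┤
│ │↓ ← ↲│   │↱ → → → ↓│
├─┘ ┌───┘ ╶─┤ ╶───┬─╴ │
│↓ ↲│       │↑ ← ↰│↓ ↲│
│ ┌─┴─────┐ └─┬─╴ │ ╶─┤
│↓│↱ → → ↓│   │↱ ↑│↳ ↓│
│ │ ┌─┬─╴ ├───┘ ╶─┴─┐ │
│↓│↑│ │↓ ↲│↱ → ↑    │↓│
│ ╵ ╵ │ ╶─┘ ┌─────┐ │ │
│↳ ↑  │↳ → ↑│     │ │↓│
├─────┴─────┘ ┌─┐ │ │ │
│             │ │ │ │↓│
│ ┌─┬─────┬───┘ │ │ │ │
│ │ │     │     │ │ │↓│
│ │ │ ╶─┐ ╵ ╷ ╷ │ │ │ │
│ │ │   │   │ │ │ │ │↓│
│ ╵ ├─╴ └───┤ └─┘ └─┘ │
│   │       │        B│
└───┴───────┴─────────┘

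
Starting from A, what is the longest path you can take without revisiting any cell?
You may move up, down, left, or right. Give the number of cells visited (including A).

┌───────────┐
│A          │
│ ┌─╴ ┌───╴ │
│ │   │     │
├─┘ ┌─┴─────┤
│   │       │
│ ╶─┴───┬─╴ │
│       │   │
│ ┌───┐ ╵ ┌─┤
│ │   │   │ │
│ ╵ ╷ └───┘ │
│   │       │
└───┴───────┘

Finding longest simple path using DFS:
Start: (0, 0)
Longest path visits 19 cells
Path: A → right → right → down → left → down → left → down → right → right → right → down → right → up → right → up → left → left → left

Solution:

┌───────────┐
│A → ↓      │
│ ┌─╴ ┌───╴ │
│ │↓ ↲│     │
├─┘ ┌─┴─────┤
│↓ ↲│B ← ← ↰│
│ ╶─┴───┬─╴ │
│↳ → → ↓│↱ ↑│
│ ┌───┐ ╵ ┌─┤
│ │   │↳ ↑│ │
│ ╵ ╷ └───┘ │
│   │       │
└───┴───────┘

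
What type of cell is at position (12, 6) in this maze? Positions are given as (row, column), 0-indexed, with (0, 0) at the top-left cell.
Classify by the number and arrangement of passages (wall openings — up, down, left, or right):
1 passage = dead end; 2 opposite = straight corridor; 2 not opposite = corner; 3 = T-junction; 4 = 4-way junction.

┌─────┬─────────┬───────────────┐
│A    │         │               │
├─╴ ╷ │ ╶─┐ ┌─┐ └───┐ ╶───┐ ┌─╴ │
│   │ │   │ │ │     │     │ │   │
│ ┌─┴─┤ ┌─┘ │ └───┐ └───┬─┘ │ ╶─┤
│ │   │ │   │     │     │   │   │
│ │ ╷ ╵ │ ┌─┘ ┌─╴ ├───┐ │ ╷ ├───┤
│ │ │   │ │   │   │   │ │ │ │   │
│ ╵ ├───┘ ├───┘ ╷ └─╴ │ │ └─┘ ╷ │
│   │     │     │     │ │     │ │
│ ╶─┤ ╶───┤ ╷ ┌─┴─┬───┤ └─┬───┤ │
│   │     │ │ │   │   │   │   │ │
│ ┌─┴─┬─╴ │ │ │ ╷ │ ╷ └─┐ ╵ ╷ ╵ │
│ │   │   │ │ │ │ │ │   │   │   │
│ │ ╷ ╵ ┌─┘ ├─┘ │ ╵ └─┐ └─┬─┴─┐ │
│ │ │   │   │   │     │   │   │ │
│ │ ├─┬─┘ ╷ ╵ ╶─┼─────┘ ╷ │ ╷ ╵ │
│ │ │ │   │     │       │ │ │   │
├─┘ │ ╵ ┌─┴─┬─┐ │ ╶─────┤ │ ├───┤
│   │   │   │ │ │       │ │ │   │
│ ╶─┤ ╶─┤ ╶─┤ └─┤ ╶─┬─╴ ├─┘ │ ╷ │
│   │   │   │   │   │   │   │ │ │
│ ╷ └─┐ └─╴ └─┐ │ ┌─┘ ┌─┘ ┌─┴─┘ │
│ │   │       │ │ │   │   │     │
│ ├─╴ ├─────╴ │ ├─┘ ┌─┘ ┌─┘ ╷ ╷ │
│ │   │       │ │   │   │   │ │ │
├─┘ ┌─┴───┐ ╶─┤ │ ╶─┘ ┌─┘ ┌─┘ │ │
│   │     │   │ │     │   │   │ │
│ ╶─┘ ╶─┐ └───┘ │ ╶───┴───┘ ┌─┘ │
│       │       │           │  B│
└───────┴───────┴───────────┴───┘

Checking cell at (12, 6):
Number of passages: 2
Cell type: corner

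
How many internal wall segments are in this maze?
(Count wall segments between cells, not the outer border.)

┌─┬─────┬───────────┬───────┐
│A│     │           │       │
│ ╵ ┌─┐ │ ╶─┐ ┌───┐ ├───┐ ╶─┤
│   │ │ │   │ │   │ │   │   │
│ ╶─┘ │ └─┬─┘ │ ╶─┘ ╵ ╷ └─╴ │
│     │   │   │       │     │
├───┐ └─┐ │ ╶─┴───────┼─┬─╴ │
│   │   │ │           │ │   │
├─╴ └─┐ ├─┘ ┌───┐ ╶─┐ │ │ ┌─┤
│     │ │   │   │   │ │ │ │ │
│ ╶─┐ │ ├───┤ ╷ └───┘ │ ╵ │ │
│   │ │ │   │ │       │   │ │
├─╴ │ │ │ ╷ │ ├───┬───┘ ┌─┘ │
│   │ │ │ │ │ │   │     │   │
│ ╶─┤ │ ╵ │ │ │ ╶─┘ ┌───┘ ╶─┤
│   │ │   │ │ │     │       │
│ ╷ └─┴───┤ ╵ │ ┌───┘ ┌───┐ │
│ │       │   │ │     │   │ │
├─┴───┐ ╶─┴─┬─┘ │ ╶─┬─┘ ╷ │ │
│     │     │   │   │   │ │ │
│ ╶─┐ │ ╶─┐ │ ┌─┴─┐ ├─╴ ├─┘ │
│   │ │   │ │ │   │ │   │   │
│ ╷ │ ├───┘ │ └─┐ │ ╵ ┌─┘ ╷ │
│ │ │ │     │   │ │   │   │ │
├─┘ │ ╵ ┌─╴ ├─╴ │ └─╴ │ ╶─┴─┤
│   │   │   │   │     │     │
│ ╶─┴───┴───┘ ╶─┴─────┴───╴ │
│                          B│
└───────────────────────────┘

Counting internal wall segments:
Total internal walls: 169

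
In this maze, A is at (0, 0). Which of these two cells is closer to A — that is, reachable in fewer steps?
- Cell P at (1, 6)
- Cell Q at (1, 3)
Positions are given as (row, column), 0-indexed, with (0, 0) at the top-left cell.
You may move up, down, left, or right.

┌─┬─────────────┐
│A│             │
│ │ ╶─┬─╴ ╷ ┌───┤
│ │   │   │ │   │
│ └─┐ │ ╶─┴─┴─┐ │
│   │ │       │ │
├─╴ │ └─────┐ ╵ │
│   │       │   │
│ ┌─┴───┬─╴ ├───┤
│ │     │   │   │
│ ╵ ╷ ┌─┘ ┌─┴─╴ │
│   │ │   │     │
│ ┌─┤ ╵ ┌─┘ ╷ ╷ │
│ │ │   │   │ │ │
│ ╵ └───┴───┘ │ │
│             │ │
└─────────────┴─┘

Shortest path A → P at (1, 6): 39 steps
Shortest path A → Q at (1, 3): 30 steps

Q is closer (30 steps vs 39 steps).

Path to P:

┌─┬─────────────┐
│A│↱ → → ↓      │
│ │ ╶─┬─╴ ╷ ┌───┤
│↓│↑ ↰│↓ ↲│ │P ↰│
│ └─┐ │ ╶─┴─┴─┐ │
│↳ ↓│↑│↳ → → ↓│↑│
├─╴ │ └─────┐ ╵ │
│↓ ↲│↑ ← ← ↰│↳ ↑│
│ ┌─┴───┬─╴ ├───┤
│↓│↱ ↓  │↱ ↑│   │
│ ╵ ╷ ┌─┘ ┌─┴─╴ │
│↳ ↑│↓│↱ ↑│     │
│ ┌─┤ ╵ ┌─┘ ╷ ╷ │
│ │ │↳ ↑│   │ │ │
│ ╵ └───┴───┘ │ │
│             │ │
└─────────────┴─┘

Path to Q:

┌─┬─────────────┐
│A│↱ → → ↓      │
│ │ ╶─┬─╴ ╷ ┌───┤
│↓│↑ ↰│Q ↲│ │   │
│ └─┐ │ ╶─┴─┴─┐ │
│↳ ↓│↑│       │ │
├─╴ │ └─────┐ ╵ │
│↓ ↲│↑ ← ← ↰│   │
│ ┌─┴───┬─╴ ├───┤
│↓│↱ ↓  │↱ ↑│   │
│ ╵ ╷ ┌─┘ ┌─┴─╴ │
│↳ ↑│↓│↱ ↑│     │
│ ┌─┤ ╵ ┌─┘ ╷ ╷ │
│ │ │↳ ↑│   │ │ │
│ ╵ └───┴───┘ │ │
│             │ │
└─────────────┴─┘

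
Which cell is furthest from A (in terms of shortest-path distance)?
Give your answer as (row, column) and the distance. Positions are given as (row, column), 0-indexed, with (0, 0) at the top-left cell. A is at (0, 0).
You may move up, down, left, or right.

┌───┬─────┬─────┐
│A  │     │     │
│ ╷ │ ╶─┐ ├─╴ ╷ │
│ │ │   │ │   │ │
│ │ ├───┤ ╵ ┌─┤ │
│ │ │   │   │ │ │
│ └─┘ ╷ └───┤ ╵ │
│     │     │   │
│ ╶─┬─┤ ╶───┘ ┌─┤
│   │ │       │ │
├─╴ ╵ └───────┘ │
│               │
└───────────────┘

Computing BFS distances from A to all cells:
Furthest cell: (1, 3)
Distance: 28 steps

Path from A to the furthest cell:

┌───┬─────┬─────┐
│A  │↓ ← ↰│  ↓ ↰│
│ ╷ │ ╶─┐ ├─╴ ╷ │
│↓│ │↳ B│↑│↓ ↲│↑│
│ │ ├───┤ ╵ ┌─┤ │
│↓│ │↱ ↓│↑ ↲│ │↑│
│ └─┘ ╷ └───┤ ╵ │
│↳ → ↑│↓    │↱ ↑│
│ ╶─┬─┤ ╶───┘ ┌─┤
│   │ │↳ → → ↑│ │
├─╴ ╵ └───────┘ │
│               │
└───────────────┘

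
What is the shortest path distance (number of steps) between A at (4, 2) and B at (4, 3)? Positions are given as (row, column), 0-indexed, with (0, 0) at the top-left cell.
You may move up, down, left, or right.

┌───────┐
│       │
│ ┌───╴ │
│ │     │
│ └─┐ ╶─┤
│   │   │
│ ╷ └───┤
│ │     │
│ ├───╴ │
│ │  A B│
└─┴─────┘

Finding path from (4, 2) to (4, 3):
Path: (4,2) → (4,3)
Distance: 1 steps

Solution:

┌───────┐
│       │
│ ┌───╴ │
│ │     │
│ └─┐ ╶─┤
│   │   │
│ ╷ └───┤
│ │     │
│ ├───╴ │
│ │  A B│
└─┴─────┘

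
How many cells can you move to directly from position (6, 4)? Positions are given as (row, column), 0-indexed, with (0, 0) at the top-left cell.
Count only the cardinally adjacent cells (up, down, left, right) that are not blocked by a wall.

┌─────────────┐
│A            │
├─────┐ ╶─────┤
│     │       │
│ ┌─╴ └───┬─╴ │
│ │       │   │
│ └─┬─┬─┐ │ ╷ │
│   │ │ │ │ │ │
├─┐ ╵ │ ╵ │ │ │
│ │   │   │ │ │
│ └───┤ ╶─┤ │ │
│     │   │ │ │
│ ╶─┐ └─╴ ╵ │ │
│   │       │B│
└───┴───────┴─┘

Checking passable neighbors of (6, 4):
Neighbors: (5, 4), (6, 3), (6, 5)
Count: 3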